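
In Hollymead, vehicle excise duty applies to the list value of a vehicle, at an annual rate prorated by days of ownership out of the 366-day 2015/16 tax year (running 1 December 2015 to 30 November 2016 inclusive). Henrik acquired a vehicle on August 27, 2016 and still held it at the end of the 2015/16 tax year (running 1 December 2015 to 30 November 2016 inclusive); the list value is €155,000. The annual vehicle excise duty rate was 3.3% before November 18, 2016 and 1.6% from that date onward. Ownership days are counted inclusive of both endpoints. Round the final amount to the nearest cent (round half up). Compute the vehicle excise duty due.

August 27 – November 17, 2016: 83 days at 3.3% → €155,000 × 3.3% × 83/366 = €1,159.9590
November 18 – November 30, 2016: 13 days at 1.6% → €155,000 × 1.6% × 13/366 = €88.0874
Total = €1,248.0464

€1,248.05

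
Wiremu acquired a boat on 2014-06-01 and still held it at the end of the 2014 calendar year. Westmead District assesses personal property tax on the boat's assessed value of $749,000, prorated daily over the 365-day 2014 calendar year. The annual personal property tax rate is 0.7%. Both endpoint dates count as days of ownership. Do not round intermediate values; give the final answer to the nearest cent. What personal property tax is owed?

$3,073.98

Days held (2014-06-01 to 2014-12-31): 214 out of 365
Tax = $749,000 × 0.7% × 214/365 = $3,073.9781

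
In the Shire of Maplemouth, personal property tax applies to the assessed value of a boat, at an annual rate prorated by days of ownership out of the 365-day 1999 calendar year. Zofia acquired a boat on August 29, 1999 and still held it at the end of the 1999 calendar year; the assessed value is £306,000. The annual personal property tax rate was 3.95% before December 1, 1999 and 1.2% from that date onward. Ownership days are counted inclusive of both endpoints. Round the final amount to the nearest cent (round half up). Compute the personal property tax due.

£3,424.68

August 29 – November 30, 1999: 94 days at 3.95% → £306,000 × 3.95% × 94/365 = £3,112.8164
December 1 – December 31, 1999: 31 days at 1.2% → £306,000 × 1.2% × 31/365 = £311.8685
Total = £3,424.6849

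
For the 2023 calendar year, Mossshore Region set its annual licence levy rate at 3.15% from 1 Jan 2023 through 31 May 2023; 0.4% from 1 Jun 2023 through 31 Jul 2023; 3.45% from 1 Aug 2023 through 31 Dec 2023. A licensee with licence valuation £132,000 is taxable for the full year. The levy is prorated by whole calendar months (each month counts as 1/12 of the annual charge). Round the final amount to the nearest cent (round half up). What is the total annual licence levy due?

1 Jan – 31 May 2023: 5 months at 3.15% → £132,000 × 3.15% × 5/12 = £1,732.5000
1 Jun – 31 Jul 2023: 2 months at 0.4% → £132,000 × 0.4% × 2/12 = £88.0000
1 Aug – 31 Dec 2023: 5 months at 3.45% → £132,000 × 3.45% × 5/12 = £1,897.5000
Total = £3,718.0000

£3,718.00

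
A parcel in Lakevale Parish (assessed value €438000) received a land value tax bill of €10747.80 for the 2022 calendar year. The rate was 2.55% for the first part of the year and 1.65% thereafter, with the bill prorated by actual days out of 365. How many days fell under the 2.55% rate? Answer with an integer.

Let d = days at the first rate; then 365 − d days at the second rate.
€438000 × [2.55%·d + 1.65%·(365−d)] / 365 = €10747.80
Solving gives d = 326, so the new rate took effect on 23 Nov 2022.

326 days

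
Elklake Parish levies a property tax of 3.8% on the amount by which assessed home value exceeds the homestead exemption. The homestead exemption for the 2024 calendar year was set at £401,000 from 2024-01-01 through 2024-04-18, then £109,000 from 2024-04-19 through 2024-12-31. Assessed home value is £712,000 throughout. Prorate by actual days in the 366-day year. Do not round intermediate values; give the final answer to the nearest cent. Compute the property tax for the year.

£19,609.45

2024-01-01 to 2024-04-18: 109 days, exemption £401,000 → (£712,000 − £401,000) × 3.8% × 109/366 = £3,519.5683
2024-04-19 to 2024-12-31: 257 days, exemption £109,000 → (£712,000 − £109,000) × 3.8% × 257/366 = £16,089.8852
Total = £19,609.4536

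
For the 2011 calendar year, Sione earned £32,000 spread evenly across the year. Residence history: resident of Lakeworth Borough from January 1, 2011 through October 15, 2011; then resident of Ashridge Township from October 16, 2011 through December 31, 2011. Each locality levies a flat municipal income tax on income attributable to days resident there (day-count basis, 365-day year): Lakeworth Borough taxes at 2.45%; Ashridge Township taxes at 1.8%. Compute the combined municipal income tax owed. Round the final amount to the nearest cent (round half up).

£740.12

Lakeworth Borough, January 1 – October 15, 2011: 288 days → £32,000 × 2.45% × 288/365 = £618.6082
Ashridge Township, October 16 – December 31, 2011: 77 days → £32,000 × 1.8% × 77/365 = £121.5123
Total = £740.1205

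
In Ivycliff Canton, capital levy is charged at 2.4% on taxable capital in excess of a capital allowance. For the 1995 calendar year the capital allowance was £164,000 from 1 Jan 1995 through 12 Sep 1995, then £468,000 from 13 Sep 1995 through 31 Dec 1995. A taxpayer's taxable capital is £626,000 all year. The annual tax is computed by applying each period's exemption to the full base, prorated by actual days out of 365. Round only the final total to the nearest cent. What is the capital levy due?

£8,889.21

1 Jan – 12 Sep 1995: 255 days, exemption £164,000 → (£626,000 − £164,000) × 2.4% × 255/365 = £7,746.4110
13 Sep – 31 Dec 1995: 110 days, exemption £468,000 → (£626,000 − £468,000) × 2.4% × 110/365 = £1,142.7945
Total = £8,889.2055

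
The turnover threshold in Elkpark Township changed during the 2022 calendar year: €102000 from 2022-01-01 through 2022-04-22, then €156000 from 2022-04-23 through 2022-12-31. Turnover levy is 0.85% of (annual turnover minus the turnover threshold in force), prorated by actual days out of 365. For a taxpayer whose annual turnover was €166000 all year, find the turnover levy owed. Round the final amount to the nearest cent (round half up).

€225.84

2022-01-01 to 2022-04-22: 112 days, exemption €102000 → (€166000 − €102000) × 0.85% × 112/365 = €166.9260
2022-04-23 to 2022-12-31: 253 days, exemption €156000 → (€166000 − €156000) × 0.85% × 253/365 = €58.9178
Total = €225.8438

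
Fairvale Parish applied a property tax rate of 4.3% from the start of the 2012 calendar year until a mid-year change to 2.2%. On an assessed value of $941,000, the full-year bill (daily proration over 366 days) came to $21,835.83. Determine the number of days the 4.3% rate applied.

21 days

Let d = days at the first rate; then 366 − d days at the second rate.
$941,000 × [4.3%·d + 2.2%·(366−d)] / 366 = $21,835.83
Solving gives d = 21, so the new rate took effect on 22 Jan 2012.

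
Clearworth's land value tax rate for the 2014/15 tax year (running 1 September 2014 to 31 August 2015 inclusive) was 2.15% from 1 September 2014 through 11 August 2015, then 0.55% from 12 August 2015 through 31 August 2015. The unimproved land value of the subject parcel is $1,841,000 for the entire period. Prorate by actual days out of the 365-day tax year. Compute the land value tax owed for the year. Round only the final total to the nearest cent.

$37,967.47

1 September 2014 – 11 August 2015: 345 days at 2.15% → $1,841,000 × 2.15% × 345/365 = $37,412.6507
12 August – 31 August 2015: 20 days at 0.55% → $1,841,000 × 0.55% × 20/365 = $554.8219
Total = $37,967.4726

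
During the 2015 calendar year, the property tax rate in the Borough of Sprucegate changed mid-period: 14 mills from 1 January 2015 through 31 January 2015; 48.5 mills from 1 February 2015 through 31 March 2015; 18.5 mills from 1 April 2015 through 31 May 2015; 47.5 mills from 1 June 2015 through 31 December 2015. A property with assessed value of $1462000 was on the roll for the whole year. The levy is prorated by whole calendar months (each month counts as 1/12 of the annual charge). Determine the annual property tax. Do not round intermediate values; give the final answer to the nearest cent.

1 January – 31 January 2015: 1 month at 14 mills → $1462000 × 1.4% × 1/12 = $1705.6667
1 February – 31 March 2015: 2 months at 48.5 mills → $1462000 × 4.85% × 2/12 = $11817.8333
1 April – 31 May 2015: 2 months at 18.5 mills → $1462000 × 1.85% × 2/12 = $4507.8333
1 June – 31 December 2015: 7 months at 47.5 mills → $1462000 × 4.75% × 7/12 = $40509.5833
Total = $58540.9167

$58540.92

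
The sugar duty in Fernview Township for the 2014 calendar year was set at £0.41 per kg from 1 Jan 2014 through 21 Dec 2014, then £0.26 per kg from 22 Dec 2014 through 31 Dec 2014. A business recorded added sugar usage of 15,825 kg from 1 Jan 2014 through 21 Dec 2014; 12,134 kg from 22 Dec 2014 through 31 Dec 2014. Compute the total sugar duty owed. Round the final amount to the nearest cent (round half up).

1 Jan – 21 Dec 2014: 15,825 kg at £0.41/kg → £6,488.25
22 Dec – 31 Dec 2014: 12,134 kg at £0.26/kg → £3,154.84

£9,643.09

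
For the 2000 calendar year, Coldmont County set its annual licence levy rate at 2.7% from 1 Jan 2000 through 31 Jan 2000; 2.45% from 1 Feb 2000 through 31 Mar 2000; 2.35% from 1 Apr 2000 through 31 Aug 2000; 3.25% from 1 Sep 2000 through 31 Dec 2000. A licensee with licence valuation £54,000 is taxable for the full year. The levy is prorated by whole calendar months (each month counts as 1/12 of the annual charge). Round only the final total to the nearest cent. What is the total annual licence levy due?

£1,455.75

1 Jan – 31 Jan 2000: 1 month at 2.7% → £54,000 × 2.7% × 1/12 = £121.5000
1 Feb – 31 Mar 2000: 2 months at 2.45% → £54,000 × 2.45% × 2/12 = £220.5000
1 Apr – 31 Aug 2000: 5 months at 2.35% → £54,000 × 2.35% × 5/12 = £528.7500
1 Sep – 31 Dec 2000: 4 months at 3.25% → £54,000 × 3.25% × 4/12 = £585.0000
Total = £1,455.7500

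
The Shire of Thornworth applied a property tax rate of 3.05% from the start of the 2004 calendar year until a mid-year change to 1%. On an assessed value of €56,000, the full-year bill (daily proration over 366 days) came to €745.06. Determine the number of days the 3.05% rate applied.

59 days

Let d = days at the first rate; then 366 − d days at the second rate.
€56,000 × [3.05%·d + 1%·(366−d)] / 366 = €745.06
Solving gives d = 59, so the new rate took effect on 29 February 2004.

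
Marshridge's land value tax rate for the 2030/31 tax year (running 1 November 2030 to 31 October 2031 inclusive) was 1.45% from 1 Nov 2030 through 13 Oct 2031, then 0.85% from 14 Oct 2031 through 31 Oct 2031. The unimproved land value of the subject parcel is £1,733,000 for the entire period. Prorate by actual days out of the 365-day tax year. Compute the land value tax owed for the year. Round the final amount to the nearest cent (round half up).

£24,615.72

1 Nov 2030 – 13 Oct 2031: 347 days at 1.45% → £1,733,000 × 1.45% × 347/365 = £23,889.2863
14 Oct – 31 Oct 2031: 18 days at 0.85% → £1,733,000 × 0.85% × 18/365 = £726.4356
Total = £24,615.7219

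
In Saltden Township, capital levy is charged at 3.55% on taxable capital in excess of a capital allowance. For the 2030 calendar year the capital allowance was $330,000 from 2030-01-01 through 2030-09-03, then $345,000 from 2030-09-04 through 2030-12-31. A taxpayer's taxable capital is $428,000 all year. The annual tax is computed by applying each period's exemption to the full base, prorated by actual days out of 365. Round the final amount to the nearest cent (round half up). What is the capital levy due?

2030-01-01 to 2030-09-03: 246 days, exemption $330,000 → ($428,000 − $330,000) × 3.55% × 246/365 = $2,344.7507
2030-09-04 to 2030-12-31: 119 days, exemption $345,000 → ($428,000 − $345,000) × 3.55% × 119/365 = $960.6397
Total = $3,305.3904

$3,305.39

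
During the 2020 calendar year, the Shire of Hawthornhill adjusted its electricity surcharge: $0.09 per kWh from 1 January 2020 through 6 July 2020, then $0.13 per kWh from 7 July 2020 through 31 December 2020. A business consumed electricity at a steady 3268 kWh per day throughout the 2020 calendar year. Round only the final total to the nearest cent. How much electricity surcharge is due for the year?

1 January – 6 July 2020: 188 days × 3268 kWh/day = 614,384 kWh at $0.09/kWh → $55294.56
7 July – 31 December 2020: 178 days × 3268 kWh/day = 581,704 kWh at $0.13/kWh → $75621.52

$130916.08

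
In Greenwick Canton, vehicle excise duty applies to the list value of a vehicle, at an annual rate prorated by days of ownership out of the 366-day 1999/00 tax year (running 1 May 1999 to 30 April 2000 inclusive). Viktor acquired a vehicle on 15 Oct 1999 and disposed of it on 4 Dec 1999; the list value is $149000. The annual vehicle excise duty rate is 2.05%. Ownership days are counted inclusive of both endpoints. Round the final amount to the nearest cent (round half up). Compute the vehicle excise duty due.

$425.63

Days held (15 Oct – 4 Dec 1999): 51 out of 366
Tax = $149000 × 2.05% × 51/366 = $425.6270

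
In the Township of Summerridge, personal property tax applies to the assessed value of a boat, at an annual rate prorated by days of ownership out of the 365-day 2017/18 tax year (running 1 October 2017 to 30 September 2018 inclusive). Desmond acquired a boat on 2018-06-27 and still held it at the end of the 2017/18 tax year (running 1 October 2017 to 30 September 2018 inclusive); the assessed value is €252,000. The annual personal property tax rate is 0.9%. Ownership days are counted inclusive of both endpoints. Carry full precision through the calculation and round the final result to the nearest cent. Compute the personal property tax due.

€596.52

Days held (2018-06-27 to 2018-09-30): 96 out of 365
Tax = €252,000 × 0.9% × 96/365 = €596.5151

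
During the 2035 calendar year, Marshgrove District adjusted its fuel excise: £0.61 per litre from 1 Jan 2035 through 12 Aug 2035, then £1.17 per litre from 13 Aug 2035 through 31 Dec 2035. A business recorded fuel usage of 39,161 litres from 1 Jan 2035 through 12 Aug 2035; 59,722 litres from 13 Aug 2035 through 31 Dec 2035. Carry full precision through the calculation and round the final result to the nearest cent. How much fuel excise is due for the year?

1 Jan – 12 Aug 2035: 39,161 litres at £0.61/litre → £23,888.21
13 Aug – 31 Dec 2035: 59,722 litres at £1.17/litre → £69,874.74

£93,762.95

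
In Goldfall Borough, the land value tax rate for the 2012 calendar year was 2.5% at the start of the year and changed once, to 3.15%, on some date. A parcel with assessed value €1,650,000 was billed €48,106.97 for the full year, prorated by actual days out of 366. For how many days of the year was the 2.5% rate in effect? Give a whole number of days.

Let d = days at the first rate; then 366 − d days at the second rate.
€1,650,000 × [2.5%·d + 3.15%·(366−d)] / 366 = €48,106.97
Solving gives d = 132, so the new rate took effect on May 12, 2012.

132 days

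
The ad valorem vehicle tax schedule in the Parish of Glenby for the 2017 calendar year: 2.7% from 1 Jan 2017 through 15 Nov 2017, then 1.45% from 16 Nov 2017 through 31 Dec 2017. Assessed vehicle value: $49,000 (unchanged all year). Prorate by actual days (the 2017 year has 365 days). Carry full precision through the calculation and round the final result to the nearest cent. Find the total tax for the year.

$1,245.81

1 Jan – 15 Nov 2017: 319 days at 2.7% → $49,000 × 2.7% × 319/365 = $1,156.2658
16 Nov – 31 Dec 2017: 46 days at 1.45% → $49,000 × 1.45% × 46/365 = $89.5425
Total = $1,245.8082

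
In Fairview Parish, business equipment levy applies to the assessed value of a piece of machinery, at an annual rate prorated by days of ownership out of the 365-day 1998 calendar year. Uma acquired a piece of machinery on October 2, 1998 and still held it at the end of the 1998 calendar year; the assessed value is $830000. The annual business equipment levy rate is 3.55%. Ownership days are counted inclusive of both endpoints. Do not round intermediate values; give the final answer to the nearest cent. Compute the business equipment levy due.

Days held (October 2 – December 31, 1998): 91 out of 365
Tax = $830000 × 3.55% × 91/365 = $7346.0685

$7346.07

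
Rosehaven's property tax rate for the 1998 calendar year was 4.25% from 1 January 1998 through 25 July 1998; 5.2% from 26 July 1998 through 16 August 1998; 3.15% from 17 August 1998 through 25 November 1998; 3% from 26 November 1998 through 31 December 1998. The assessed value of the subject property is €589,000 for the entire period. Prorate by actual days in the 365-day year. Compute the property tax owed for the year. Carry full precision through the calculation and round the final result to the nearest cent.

1 January – 25 July 1998: 206 days at 4.25% → €589,000 × 4.25% × 206/365 = €14,127.9315
26 July – 16 August 1998: 22 days at 5.2% → €589,000 × 5.2% × 22/365 = €1,846.0712
17 August – 25 November 1998: 101 days at 3.15% → €589,000 × 3.15% × 101/365 = €5,133.9822
26 November – 31 December 1998: 36 days at 3% → €589,000 × 3% × 36/365 = €1,742.7945
Total = €22,850.7795

€22,850.78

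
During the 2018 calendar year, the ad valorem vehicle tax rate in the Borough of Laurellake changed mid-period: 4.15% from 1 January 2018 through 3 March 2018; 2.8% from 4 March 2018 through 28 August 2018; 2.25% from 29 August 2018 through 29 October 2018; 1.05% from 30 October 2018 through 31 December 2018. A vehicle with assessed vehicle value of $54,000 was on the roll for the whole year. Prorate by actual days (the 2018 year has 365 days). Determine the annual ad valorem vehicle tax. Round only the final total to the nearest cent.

$1,422.27

1 January – 3 March 2018: 62 days at 4.15% → $54,000 × 4.15% × 62/365 = $380.6630
4 March – 28 August 2018: 178 days at 2.8% → $54,000 × 2.8% × 178/365 = $737.3589
29 August – 29 October 2018: 62 days at 2.25% → $54,000 × 2.25% × 62/365 = $206.3836
30 October – 31 December 2018: 63 days at 1.05% → $54,000 × 1.05% × 63/365 = $97.8658
Total = $1,422.2712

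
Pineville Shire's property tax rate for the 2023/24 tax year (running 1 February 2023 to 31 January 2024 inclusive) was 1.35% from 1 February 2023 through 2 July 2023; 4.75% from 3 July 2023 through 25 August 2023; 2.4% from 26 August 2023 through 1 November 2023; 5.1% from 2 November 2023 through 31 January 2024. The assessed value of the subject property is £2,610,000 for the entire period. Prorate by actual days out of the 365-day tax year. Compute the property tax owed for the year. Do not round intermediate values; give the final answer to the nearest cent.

1 February – 2 July 2023: 152 days at 1.35% → £2,610,000 × 1.35% × 152/365 = £14,673.2055
3 July – 25 August 2023: 54 days at 4.75% → £2,610,000 × 4.75% × 54/365 = £18,341.5068
26 August – 1 November 2023: 68 days at 2.4% → £2,610,000 × 2.4% × 68/365 = £11,669.9178
2 November 2023 – 31 January 2024: 91 days at 5.1% → £2,610,000 × 5.1% × 91/365 = £33,186.3288
Total = £77,870.9589

£77,870.96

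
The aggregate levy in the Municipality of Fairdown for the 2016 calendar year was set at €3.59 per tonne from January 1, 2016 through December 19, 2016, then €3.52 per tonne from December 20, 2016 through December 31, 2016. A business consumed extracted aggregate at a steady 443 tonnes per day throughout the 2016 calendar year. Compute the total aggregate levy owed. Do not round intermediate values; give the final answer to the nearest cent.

€581,703.30

January 1 – December 19, 2016: 354 days × 443 tonnes/day = 156,822 tonnes at €3.59/tonne → €562,990.98
December 20 – December 31, 2016: 12 days × 443 tonnes/day = 5,316 tonnes at €3.52/tonne → €18,712.32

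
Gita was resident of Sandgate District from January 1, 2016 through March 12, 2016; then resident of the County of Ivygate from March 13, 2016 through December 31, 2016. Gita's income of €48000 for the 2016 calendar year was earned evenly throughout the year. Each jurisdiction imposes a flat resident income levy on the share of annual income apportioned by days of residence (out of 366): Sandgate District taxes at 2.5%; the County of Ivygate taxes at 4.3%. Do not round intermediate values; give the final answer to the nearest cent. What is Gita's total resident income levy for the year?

Sandgate District, January 1 – March 12, 2016: 72 days → €48000 × 2.5% × 72/366 = €236.0656
The County of Ivygate, March 13 – December 31, 2016: 294 days → €48000 × 4.3% × 294/366 = €1657.9672
Total = €1894.0328

€1894.03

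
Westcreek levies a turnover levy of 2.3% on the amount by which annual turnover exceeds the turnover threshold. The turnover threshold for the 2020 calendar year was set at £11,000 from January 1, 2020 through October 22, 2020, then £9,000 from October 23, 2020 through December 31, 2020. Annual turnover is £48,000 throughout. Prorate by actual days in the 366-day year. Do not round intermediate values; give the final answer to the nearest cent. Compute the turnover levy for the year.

January 1 – October 22, 2020: 296 days, exemption £11,000 → (£48,000 − £11,000) × 2.3% × 296/366 = £688.2404
October 23 – December 31, 2020: 70 days, exemption £9,000 → (£48,000 − £9,000) × 2.3% × 70/366 = £171.5574
Total = £859.7978

£859.80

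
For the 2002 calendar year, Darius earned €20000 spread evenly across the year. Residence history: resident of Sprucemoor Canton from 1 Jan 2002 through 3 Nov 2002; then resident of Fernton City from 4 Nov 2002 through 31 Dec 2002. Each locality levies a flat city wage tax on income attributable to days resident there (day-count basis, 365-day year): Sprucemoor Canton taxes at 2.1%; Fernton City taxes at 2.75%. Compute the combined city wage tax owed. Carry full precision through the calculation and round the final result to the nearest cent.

€440.66

Sprucemoor Canton, 1 Jan – 3 Nov 2002: 307 days → €20000 × 2.1% × 307/365 = €353.2603
Fernton City, 4 Nov – 31 Dec 2002: 58 days → €20000 × 2.75% × 58/365 = €87.3973
Total = €440.6575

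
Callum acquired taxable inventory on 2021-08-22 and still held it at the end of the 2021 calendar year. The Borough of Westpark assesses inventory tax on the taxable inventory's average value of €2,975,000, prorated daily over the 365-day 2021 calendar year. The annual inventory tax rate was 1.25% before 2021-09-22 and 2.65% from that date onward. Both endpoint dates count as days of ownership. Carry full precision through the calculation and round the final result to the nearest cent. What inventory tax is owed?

2021-08-22 to 2021-09-21: 31 days at 1.25% → €2,975,000 × 1.25% × 31/365 = €3,158.3904
2021-09-22 to 2021-12-31: 101 days at 2.65% → €2,975,000 × 2.65% × 101/365 = €21,815.3082
Total = €24,973.6986

€24,973.70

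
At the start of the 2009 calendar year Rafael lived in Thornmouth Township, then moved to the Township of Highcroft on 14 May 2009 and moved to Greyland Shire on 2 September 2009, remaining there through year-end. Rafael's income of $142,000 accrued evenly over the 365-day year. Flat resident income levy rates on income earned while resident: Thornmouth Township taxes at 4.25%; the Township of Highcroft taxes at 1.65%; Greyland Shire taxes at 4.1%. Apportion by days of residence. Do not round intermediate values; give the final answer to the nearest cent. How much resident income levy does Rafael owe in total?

$4,841.62

Thornmouth Township, 1 January – 13 May 2009: 133 days → $142,000 × 4.25% × 133/365 = $2,199.0548
The Township of Highcroft, 14 May – 1 September 2009: 111 days → $142,000 × 1.65% × 111/365 = $712.5288
Greyland Shire, 2 September – 31 December 2009: 121 days → $142,000 × 4.1% × 121/365 = $1,930.0329
Total = $4,841.6164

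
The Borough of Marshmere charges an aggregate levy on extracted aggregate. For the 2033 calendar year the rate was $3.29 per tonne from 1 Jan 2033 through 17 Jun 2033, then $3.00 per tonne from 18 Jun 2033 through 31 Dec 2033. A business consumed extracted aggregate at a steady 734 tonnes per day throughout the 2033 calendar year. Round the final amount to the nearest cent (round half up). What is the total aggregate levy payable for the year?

1 Jan – 17 Jun 2033: 168 days × 734 tonnes/day = 123,312 tonnes at $3.29/tonne → $405,696.48
18 Jun – 31 Dec 2033: 197 days × 734 tonnes/day = 144,598 tonnes at $3.00/tonne → $433,794.00

$839,490.48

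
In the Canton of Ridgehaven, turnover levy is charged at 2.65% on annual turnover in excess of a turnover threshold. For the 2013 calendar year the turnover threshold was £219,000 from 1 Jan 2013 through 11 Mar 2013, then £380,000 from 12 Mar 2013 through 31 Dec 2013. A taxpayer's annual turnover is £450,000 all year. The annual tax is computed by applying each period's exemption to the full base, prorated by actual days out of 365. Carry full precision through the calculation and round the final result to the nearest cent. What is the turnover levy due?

£2,673.23

1 Jan – 11 Mar 2013: 70 days, exemption £219,000 → (£450,000 − £219,000) × 2.65% × 70/365 = £1,173.9863
12 Mar – 31 Dec 2013: 295 days, exemption £380,000 → (£450,000 − £380,000) × 2.65% × 295/365 = £1,499.2466
Total = £2,673.2329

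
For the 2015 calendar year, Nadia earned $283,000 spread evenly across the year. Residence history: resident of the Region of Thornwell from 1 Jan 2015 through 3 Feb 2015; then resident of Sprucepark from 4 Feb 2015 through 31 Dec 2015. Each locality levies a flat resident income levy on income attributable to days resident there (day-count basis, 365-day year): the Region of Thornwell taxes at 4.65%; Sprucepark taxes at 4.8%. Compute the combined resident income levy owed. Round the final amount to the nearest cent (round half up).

$13,544.46

The Region of Thornwell, 1 Jan – 3 Feb 2015: 34 days → $283,000 × 4.65% × 34/365 = $1,225.8164
Sprucepark, 4 Feb – 31 Dec 2015: 331 days → $283,000 × 4.8% × 331/365 = $12,318.6411
Total = $13,544.4575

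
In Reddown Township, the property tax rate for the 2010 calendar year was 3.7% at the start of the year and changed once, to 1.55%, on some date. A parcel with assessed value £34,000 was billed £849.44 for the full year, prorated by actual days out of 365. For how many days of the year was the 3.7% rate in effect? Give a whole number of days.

Let d = days at the first rate; then 365 − d days at the second rate.
£34,000 × [3.7%·d + 1.55%·(365−d)] / 365 = £849.44
Solving gives d = 161, so the new rate took effect on June 11, 2010.

161 days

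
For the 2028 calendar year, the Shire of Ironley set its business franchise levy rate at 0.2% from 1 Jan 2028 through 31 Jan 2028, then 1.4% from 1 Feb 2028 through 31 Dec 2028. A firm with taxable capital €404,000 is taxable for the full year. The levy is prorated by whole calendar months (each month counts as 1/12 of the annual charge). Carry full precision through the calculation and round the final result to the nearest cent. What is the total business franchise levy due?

€5,252.00

1 Jan – 31 Jan 2028: 1 month at 0.2% → €404,000 × 0.2% × 1/12 = €67.3333
1 Feb – 31 Dec 2028: 11 months at 1.4% → €404,000 × 1.4% × 11/12 = €5,184.6667
Total = €5,252.0000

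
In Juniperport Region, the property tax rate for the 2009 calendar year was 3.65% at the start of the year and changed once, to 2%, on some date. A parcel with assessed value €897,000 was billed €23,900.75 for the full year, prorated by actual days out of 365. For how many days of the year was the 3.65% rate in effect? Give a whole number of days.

147 days

Let d = days at the first rate; then 365 − d days at the second rate.
€897,000 × [3.65%·d + 2%·(365−d)] / 365 = €23,900.75
Solving gives d = 147, so the new rate took effect on 28 May 2009.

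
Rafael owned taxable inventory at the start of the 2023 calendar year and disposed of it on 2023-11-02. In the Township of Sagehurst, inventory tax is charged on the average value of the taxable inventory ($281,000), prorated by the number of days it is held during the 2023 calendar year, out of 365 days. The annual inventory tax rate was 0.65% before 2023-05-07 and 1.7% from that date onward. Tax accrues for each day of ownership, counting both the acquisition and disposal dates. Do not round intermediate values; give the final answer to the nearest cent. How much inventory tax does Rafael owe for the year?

$2,986.30

2023-01-01 to 2023-05-06: 126 days at 0.65% → $281,000 × 0.65% × 126/365 = $630.5178
2023-05-07 to 2023-11-02: 180 days at 1.7% → $281,000 × 1.7% × 180/365 = $2,355.7808
Total = $2,986.2986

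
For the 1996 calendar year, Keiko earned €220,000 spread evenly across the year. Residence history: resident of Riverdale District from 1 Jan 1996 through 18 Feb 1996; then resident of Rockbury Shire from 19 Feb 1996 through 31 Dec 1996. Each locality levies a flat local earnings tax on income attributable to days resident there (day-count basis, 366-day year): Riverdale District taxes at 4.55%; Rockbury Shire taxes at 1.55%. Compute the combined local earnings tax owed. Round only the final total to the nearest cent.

€4,293.61

Riverdale District, 1 Jan – 18 Feb 1996: 49 days → €220,000 × 4.55% × 49/366 = €1,340.1366
Rockbury Shire, 19 Feb – 31 Dec 1996: 317 days → €220,000 × 1.55% × 317/366 = €2,953.4699
Total = €4,293.6066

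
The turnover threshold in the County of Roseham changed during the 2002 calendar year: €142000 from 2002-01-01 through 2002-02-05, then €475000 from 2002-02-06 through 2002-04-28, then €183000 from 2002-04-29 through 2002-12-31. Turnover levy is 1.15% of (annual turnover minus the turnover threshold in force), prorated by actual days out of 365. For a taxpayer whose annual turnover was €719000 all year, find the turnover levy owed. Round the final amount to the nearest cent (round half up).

€5456.10

2002-01-01 to 2002-02-05: 36 days, exemption €142000 → (€719000 − €142000) × 1.15% × 36/365 = €654.4603
2002-02-06 to 2002-04-28: 82 days, exemption €475000 → (€719000 − €475000) × 1.15% × 82/365 = €630.3890
2002-04-29 to 2002-12-31: 247 days, exemption €183000 → (€719000 − €183000) × 1.15% × 247/365 = €4171.2548
Total = €5456.1041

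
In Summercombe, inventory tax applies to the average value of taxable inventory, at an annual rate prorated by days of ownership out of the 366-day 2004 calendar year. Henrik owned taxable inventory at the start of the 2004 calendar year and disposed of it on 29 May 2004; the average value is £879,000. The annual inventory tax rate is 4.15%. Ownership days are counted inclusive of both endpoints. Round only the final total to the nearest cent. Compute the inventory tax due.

£14,950.20

Days held (1 Jan – 29 May 2004): 150 out of 366
Tax = £879,000 × 4.15% × 150/366 = £14,950.2049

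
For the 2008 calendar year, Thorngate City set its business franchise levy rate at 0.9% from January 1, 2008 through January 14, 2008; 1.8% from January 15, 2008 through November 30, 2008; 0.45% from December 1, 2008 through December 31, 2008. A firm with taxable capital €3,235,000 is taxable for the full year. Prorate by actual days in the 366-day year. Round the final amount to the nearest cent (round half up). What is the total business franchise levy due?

€53,417.27

January 1 – January 14, 2008: 14 days at 0.9% → €3,235,000 × 0.9% × 14/366 = €1,113.6885
January 15 – November 30, 2008: 321 days at 1.8% → €3,235,000 × 1.8% × 321/366 = €51,070.5738
December 1 – December 31, 2008: 31 days at 0.45% → €3,235,000 × 0.45% × 31/366 = €1,233.0123
Total = €53,417.2746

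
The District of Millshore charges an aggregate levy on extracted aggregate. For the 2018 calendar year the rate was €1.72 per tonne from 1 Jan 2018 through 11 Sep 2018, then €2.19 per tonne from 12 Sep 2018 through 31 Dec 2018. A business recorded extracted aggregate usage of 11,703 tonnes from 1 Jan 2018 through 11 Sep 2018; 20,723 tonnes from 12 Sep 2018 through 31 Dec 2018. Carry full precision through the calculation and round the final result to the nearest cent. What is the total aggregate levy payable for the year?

1 Jan – 11 Sep 2018: 11,703 tonnes at €1.72/tonne → €20,129.16
12 Sep – 31 Dec 2018: 20,723 tonnes at €2.19/tonne → €45,383.37

€65,512.53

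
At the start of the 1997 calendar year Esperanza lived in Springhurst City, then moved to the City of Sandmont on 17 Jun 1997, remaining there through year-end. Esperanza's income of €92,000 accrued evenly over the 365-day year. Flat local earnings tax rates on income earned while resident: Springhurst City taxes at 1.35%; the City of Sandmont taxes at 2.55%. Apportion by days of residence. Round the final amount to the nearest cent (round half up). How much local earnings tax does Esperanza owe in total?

€1,840.88

Springhurst City, 1 Jan – 16 Jun 1997: 167 days → €92,000 × 1.35% × 167/365 = €568.2575
The City of Sandmont, 17 Jun – 31 Dec 1997: 198 days → €92,000 × 2.55% × 198/365 = €1,272.6247
Total = €1,840.8822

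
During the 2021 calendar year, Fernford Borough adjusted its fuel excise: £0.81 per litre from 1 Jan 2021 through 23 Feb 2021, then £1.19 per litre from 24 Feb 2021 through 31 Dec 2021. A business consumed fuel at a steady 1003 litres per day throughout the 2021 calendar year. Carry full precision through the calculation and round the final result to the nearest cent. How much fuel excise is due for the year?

1 Jan – 23 Feb 2021: 54 days × 1003 litres/day = 54,162 litres at £0.81/litre → £43,871.22
24 Feb – 31 Dec 2021: 311 days × 1003 litres/day = 311,933 litres at £1.19/litre → £371,200.27

£415,071.49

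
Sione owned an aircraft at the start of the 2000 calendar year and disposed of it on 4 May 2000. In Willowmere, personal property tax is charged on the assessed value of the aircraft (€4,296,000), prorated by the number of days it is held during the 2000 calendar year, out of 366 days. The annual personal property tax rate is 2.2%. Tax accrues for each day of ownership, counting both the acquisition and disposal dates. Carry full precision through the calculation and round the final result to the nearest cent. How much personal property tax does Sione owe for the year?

€32,278.69

Days held (1 Jan – 4 May 2000): 125 out of 366
Tax = €4,296,000 × 2.2% × 125/366 = €32,278.6885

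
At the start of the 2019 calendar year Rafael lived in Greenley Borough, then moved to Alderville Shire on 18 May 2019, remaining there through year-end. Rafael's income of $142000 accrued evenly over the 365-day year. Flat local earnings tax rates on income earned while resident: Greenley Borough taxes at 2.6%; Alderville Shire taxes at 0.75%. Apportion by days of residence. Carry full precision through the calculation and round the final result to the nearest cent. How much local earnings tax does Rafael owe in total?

Greenley Borough, 1 Jan – 17 May 2019: 137 days → $142000 × 2.6% × 137/365 = $1385.7644
Alderville Shire, 18 May – 31 Dec 2019: 228 days → $142000 × 0.75% × 228/365 = $665.2603
Total = $2051.0247

$2051.02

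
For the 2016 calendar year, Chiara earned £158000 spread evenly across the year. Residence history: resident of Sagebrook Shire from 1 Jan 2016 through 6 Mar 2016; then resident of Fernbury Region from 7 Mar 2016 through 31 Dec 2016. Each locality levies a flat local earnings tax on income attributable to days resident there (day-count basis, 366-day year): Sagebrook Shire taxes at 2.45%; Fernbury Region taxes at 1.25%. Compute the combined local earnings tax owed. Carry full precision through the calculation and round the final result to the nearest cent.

Sagebrook Shire, 1 Jan – 6 Mar 2016: 66 days → £158000 × 2.45% × 66/366 = £698.0492
Fernbury Region, 7 Mar – 31 Dec 2016: 300 days → £158000 × 1.25% × 300/366 = £1618.8525
Total = £2316.9016

£2316.90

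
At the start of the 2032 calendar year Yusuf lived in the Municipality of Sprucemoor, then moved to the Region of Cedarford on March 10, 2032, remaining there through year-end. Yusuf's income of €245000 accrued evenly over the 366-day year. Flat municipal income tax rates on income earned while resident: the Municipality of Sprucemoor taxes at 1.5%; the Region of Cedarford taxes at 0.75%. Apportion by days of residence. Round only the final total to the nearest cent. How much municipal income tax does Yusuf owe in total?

The Municipality of Sprucemoor, January 1 – March 9, 2032: 69 days → €245000 × 1.5% × 69/366 = €692.8279
The Region of Cedarford, March 10 – December 31, 2032: 297 days → €245000 × 0.75% × 297/366 = €1491.0861
Total = €2183.9139

€2183.91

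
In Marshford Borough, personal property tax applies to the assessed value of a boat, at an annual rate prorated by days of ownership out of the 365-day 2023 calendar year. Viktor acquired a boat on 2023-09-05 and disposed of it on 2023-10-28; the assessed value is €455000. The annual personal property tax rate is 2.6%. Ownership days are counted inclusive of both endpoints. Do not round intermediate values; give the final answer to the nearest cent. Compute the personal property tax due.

Days held (2023-09-05 to 2023-10-28): 54 out of 365
Tax = €455000 × 2.6% × 54/365 = €1750.1918

€1750.19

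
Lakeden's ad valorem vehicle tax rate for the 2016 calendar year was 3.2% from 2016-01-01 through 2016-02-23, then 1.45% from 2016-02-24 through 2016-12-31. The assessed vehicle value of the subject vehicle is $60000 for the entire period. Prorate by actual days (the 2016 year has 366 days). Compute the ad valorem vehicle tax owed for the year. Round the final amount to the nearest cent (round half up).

$1024.92

2016-01-01 to 2016-02-23: 54 days at 3.2% → $60000 × 3.2% × 54/366 = $283.2787
2016-02-24 to 2016-12-31: 312 days at 1.45% → $60000 × 1.45% × 312/366 = $741.6393
Total = $1024.9180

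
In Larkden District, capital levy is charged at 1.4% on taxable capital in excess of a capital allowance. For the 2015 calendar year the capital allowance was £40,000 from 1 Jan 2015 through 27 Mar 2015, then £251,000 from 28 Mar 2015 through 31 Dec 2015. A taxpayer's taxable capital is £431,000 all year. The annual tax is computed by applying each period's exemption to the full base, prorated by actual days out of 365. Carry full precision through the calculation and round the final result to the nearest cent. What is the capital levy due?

£3,216.01

1 Jan – 27 Mar 2015: 86 days, exemption £40,000 → (£431,000 − £40,000) × 1.4% × 86/365 = £1,289.7644
28 Mar – 31 Dec 2015: 279 days, exemption £251,000 → (£431,000 − £251,000) × 1.4% × 279/365 = £1,926.2466
Total = £3,216.0110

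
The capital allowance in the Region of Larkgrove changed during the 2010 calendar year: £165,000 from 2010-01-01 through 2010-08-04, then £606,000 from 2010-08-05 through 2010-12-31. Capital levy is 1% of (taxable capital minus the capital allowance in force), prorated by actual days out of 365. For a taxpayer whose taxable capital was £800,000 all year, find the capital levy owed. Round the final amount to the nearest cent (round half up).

2010-01-01 to 2010-08-04: 216 days, exemption £165,000 → (£800,000 − £165,000) × 1% × 216/365 = £3,757.8082
2010-08-05 to 2010-12-31: 149 days, exemption £606,000 → (£800,000 − £606,000) × 1% × 149/365 = £791.9452
Total = £4,549.7534

£4,549.75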